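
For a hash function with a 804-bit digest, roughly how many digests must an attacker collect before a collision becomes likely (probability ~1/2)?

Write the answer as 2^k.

Step 1: The birthday paradox gives collision probability ~50% after sqrt(2^n) = 2^(n/2) hashes.
Step 2: For 804-bit output: 2^(804/2) = 2^402.
Step 3: Approximately 2^402 hash computations needed.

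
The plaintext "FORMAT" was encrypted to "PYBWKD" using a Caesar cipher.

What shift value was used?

Step 1: Compare first letters: F (position 5) -> P (position 15).
Step 2: Shift = (15 - 5) mod 26 = 10.
The shift value is 10.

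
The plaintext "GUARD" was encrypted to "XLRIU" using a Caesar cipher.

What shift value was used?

Step 1: Compare first letters: G (position 6) -> X (position 23).
Step 2: Shift = (23 - 6) mod 26 = 17.
The shift value is 17.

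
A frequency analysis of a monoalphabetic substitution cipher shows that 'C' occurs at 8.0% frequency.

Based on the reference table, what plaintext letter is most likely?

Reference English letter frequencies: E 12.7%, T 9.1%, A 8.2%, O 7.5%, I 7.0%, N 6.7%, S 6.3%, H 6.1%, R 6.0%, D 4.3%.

Step 1: The observed frequency is 8.0%.
Step 2: Compare with English frequencies:
  E: 12.7% (difference: 4.7%)
  T: 9.1% (difference: 1.1%)
  A: 8.2% (difference: 0.2%) <-- closest
  O: 7.5% (difference: 0.5%)
  I: 7.0% (difference: 1.0%)
  N: 6.7% (difference: 1.3%)
  S: 6.3% (difference: 1.7%)
  H: 6.1% (difference: 1.9%)
  R: 6.0% (difference: 2.0%)
  D: 4.3% (difference: 3.7%)
Step 3: 'C' most likely represents 'A' (frequency 8.2%).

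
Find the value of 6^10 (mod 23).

Step 1: Compute 6^10 mod 23 step by step, reducing modulo 23 at each step.
  6^1 mod 23 = 6
  6^2 mod 23 = (6 * 6) mod 23 = 13
  6^3 mod 23 = (13 * 6) mod 23 = 9
  6^4 mod 23 = (9 * 6) mod 23 = 8
  6^5 mod 23 = (8 * 6) mod 23 = 2
  6^6 mod 23 = (2 * 6) mod 23 = 12
  6^7 mod 23 = (12 * 6) mod 23 = 3
  6^8 mod 23 = (3 * 6) mod 23 = 18
  6^9 mod 23 = (18 * 6) mod 23 = 16
  6^10 mod 23 = (16 * 6) mod 23 = 4
Step 2: Result = 4.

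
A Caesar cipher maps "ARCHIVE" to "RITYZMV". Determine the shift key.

Step 1: Compare first letters: A (position 0) -> R (position 17).
Step 2: Shift = (17 - 0) mod 26 = 17.
The shift value is 17.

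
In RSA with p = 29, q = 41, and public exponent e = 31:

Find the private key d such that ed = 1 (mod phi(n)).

Step 1: n = 29 * 41 = 1189.
Step 2: phi(n) = 28 * 40 = 1120.
Step 3: Find d such that 31 * d = 1 (mod 1120).
Step 4: d = 31^(-1) mod 1120 = 831.
Verification: 31 * 831 = 25761 = 23 * 1120 + 1.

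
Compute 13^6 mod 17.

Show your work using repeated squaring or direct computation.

Step 1: Compute 13^6 mod 17 step by step, reducing modulo 17 at each step.
  13^1 mod 17 = 13
  13^2 mod 17 = (13 * 13) mod 17 = 16
  13^3 mod 17 = (16 * 13) mod 17 = 4
  13^4 mod 17 = (4 * 13) mod 17 = 1
  13^5 mod 17 = (1 * 13) mod 17 = 13
  13^6 mod 17 = (13 * 13) mod 17 = 16
Step 2: Result = 16.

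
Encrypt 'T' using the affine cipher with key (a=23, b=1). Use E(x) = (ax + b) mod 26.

Step 1: Convert 'T' to number: x = 19.
Step 2: E(19) = (23 * 19 + 1) mod 26 = 438 mod 26 = 22.
Step 3: Convert 22 back to letter: W.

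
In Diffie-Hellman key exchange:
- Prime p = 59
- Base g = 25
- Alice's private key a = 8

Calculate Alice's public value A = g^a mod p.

Step 1: A = g^a mod p = 25^8 mod 59.
  25^1 mod 59 = 25
  25^2 mod 59 = (25 * 25) mod 59 = 35
  25^3 mod 59 = (35 * 25) mod 59 = 49
  25^4 mod 59 = (49 * 25) mod 59 = 45
  25^5 mod 59 = (45 * 25) mod 59 = 4
  25^6 mod 59 = (4 * 25) mod 59 = 41
  25^7 mod 59 = (41 * 25) mod 59 = 22
  25^8 mod 59 = (22 * 25) mod 59 = 19
Result: A = 19.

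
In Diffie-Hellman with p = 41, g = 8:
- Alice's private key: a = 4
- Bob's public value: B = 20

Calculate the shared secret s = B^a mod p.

Step 1: s = B^a mod p = 20^4 mod 41.
  20^1 mod 41 = 20
  20^2 mod 41 = (20 * 20) mod 41 = 31
  20^3 mod 41 = (31 * 20) mod 41 = 5
  20^4 mod 41 = (5 * 20) mod 41 = 18
Result: shared secret = 18.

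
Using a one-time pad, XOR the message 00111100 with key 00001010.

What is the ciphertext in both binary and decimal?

Step 1: Write out the XOR operation bit by bit:
  Message: 00111100
  Key:     00001010
  XOR:     00110110
Step 2: Convert to decimal: 00110110 = 54.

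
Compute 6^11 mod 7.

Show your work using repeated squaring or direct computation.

Step 1: Compute 6^11 mod 7 step by step, reducing modulo 7 at each step.
  6^1 mod 7 = 6
  6^2 mod 7 = (6 * 6) mod 7 = 1
  6^3 mod 7 = (1 * 6) mod 7 = 6
  6^4 mod 7 = (6 * 6) mod 7 = 1
  6^5 mod 7 = (1 * 6) mod 7 = 6
  6^6 mod 7 = (6 * 6) mod 7 = 1
  6^7 mod 7 = (1 * 6) mod 7 = 6
  6^8 mod 7 = (6 * 6) mod 7 = 1
  6^9 mod 7 = (1 * 6) mod 7 = 6
  6^10 mod 7 = (6 * 6) mod 7 = 1
  6^11 mod 7 = (1 * 6) mod 7 = 6
Step 2: Result = 6.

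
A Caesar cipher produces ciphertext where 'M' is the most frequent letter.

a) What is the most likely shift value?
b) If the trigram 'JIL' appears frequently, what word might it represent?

Step 1: In English, 'E' is the most frequent letter (12.7%).
Step 2: The most frequent ciphertext letter is 'M' (position 12).
Step 3: Shift = (12 - 4) mod 26 = 8.
Step 4: Decrypt 'JIL' by shifting back 8:
  J -> B
  I -> A
  L -> D
Step 5: 'JIL' decrypts to 'BAD'.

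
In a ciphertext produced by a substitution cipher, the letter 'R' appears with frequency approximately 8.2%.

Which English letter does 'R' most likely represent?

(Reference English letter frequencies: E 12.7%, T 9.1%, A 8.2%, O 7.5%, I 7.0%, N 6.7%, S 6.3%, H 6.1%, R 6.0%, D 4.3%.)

Step 1: The observed frequency is 8.2%.
Step 2: Compare with English frequencies:
  E: 12.7% (difference: 4.5%)
  T: 9.1% (difference: 0.9%)
  A: 8.2% (difference: 0.0%) <-- closest
  O: 7.5% (difference: 0.7%)
  I: 7.0% (difference: 1.2%)
  N: 6.7% (difference: 1.5%)
  S: 6.3% (difference: 1.9%)
  H: 6.1% (difference: 2.1%)
  R: 6.0% (difference: 2.2%)
  D: 4.3% (difference: 3.9%)
Step 3: 'R' most likely represents 'A' (frequency 8.2%).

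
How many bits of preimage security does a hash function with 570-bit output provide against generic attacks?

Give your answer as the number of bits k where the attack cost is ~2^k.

Step 1: The hash has a 570-bit output.
Step 2: Preimage resistance means: given a digest h(x), it should be infeasible to find any input that hashes to it.
With a 570-bit output there are 2^570 possible digests, so a generic brute-force preimage search costs about 2^570 evaluations.
Step 3: Security level = 570 bits.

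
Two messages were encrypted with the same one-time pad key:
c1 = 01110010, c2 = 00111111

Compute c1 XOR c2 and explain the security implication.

Step 1: c1 XOR c2 = (m1 XOR k) XOR (m2 XOR k).
Step 2: By XOR associativity/commutativity: = m1 XOR m2 XOR k XOR k = m1 XOR m2.
Step 3: 01110010 XOR 00111111 = 01001101 = 77.
Step 4: The key cancels out! An attacker learns m1 XOR m2 = 77, revealing the relationship between plaintexts.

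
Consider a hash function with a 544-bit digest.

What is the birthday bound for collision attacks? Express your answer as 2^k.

Step 1: The birthday paradox gives collision probability ~50% after sqrt(2^n) = 2^(n/2) hashes.
Step 2: For 544-bit output: 2^(544/2) = 2^272.
Step 3: Approximately 2^272 hash computations needed.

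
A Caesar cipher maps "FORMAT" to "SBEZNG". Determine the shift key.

Step 1: Compare first letters: F (position 5) -> S (position 18).
Step 2: Shift = (18 - 5) mod 26 = 13.
The shift value is 13.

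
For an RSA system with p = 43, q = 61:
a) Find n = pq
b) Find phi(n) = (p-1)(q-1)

Step 1: n = p * q = 43 * 61 = 2623.
Step 2: phi(n) = (p-1)(q-1) = 42 * 60 = 2520.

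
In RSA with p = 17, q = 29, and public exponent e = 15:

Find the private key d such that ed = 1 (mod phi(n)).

Step 1: n = 17 * 29 = 493.
Step 2: phi(n) = 16 * 28 = 448.
Step 3: Find d such that 15 * d = 1 (mod 448).
Step 4: d = 15^(-1) mod 448 = 239.
Verification: 15 * 239 = 3585 = 8 * 448 + 1.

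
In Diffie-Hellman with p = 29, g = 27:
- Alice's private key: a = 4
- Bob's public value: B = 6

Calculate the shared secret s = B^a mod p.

Step 1: s = B^a mod p = 6^4 mod 29.
  6^1 mod 29 = 6
  6^2 mod 29 = (6 * 6) mod 29 = 7
  6^3 mod 29 = (7 * 6) mod 29 = 13
  6^4 mod 29 = (13 * 6) mod 29 = 20
Result: shared secret = 20.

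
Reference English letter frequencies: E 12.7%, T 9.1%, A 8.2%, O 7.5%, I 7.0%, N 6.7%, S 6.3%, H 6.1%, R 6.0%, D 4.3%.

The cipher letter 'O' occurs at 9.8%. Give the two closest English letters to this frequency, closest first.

Step 1: Observed frequency of 'O' is 9.8%.
Step 2: Compute distances to each reference frequency and sort:
  T (9.1%): difference = 0.7% <-- BEST
  A (8.2%): difference = 1.6% <-- RUNNER-UP
  O (7.5%): difference = 2.3%
  I (7.0%): difference = 2.8%
  E (12.7%): difference = 2.9%
Step 3: Most likely is 'T' (9.1%, diff 0.7%); second most likely is 'A' (8.2%, diff 1.6%).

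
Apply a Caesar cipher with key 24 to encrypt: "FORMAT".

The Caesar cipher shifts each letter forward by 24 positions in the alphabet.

Step 1: For each letter, shift forward by 24 positions (mod 26).
  F (position 5) -> position (5+24) mod 26 = 3 -> D
  O (position 14) -> position (14+24) mod 26 = 12 -> M
  R (position 17) -> position (17+24) mod 26 = 15 -> P
  M (position 12) -> position (12+24) mod 26 = 10 -> K
  A (position 0) -> position (0+24) mod 26 = 24 -> Y
  T (position 19) -> position (19+24) mod 26 = 17 -> R
Result: DMPKYR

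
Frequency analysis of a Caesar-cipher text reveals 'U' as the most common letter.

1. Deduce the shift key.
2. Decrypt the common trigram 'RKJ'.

Step 1: In English, 'E' is the most frequent letter (12.7%).
Step 2: The most frequent ciphertext letter is 'U' (position 20).
Step 3: Shift = (20 - 4) mod 26 = 16.
Step 4: Decrypt 'RKJ' by shifting back 16:
  R -> B
  K -> U
  J -> T
Step 5: 'RKJ' decrypts to 'BUT'.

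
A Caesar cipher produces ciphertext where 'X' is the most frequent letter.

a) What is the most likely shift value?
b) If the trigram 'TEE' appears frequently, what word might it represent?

Step 1: In English, 'E' is the most frequent letter (12.7%).
Step 2: The most frequent ciphertext letter is 'X' (position 23).
Step 3: Shift = (23 - 4) mod 26 = 19.
Step 4: Decrypt 'TEE' by shifting back 19:
  T -> A
  E -> L
  E -> L
Step 5: 'TEE' decrypts to 'ALL'.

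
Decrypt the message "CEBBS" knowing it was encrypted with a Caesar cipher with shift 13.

Step 1: Reverse the shift by subtracting 13 from each letter position.
  C (position 2) -> position (2-13) mod 26 = 15 -> P
  E (position 4) -> position (4-13) mod 26 = 17 -> R
  B (position 1) -> position (1-13) mod 26 = 14 -> O
  B (position 1) -> position (1-13) mod 26 = 14 -> O
  S (position 18) -> position (18-13) mod 26 = 5 -> F
Decrypted message: PROOF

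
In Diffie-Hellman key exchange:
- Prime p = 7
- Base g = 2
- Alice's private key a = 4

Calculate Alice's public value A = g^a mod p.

Step 1: A = g^a mod p = 2^4 mod 7.
  2^1 mod 7 = 2
  2^2 mod 7 = (2 * 2) mod 7 = 4
  2^3 mod 7 = (4 * 2) mod 7 = 1
  2^4 mod 7 = (1 * 2) mod 7 = 2
Result: A = 2.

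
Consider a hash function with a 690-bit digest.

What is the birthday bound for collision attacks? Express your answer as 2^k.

Step 1: The birthday paradox gives collision probability ~50% after sqrt(2^n) = 2^(n/2) hashes.
Step 2: For 690-bit output: 2^(690/2) = 2^345.
Step 3: Approximately 2^345 hash computations needed.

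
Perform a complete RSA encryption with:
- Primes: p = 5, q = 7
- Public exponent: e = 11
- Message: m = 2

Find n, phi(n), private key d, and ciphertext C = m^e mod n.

Step 1: n = 5 * 7 = 35.
Step 2: phi(n) = (5-1)(7-1) = 4 * 6 = 24.
Step 3: Find d = 11^(-1) mod 24 = 11.
  Verify: 11 * 11 = 121 = 1 (mod 24).
Step 4: C = 2^11 mod 35 = 18.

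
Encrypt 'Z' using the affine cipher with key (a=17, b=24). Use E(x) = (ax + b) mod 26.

Step 1: Convert 'Z' to number: x = 25.
Step 2: E(25) = (17 * 25 + 24) mod 26 = 449 mod 26 = 7.
Step 3: Convert 7 back to letter: H.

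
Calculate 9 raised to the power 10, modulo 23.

Step 1: Compute 9^10 mod 23 step by step, reducing modulo 23 at each step.
  9^1 mod 23 = 9
  9^2 mod 23 = (9 * 9) mod 23 = 12
  9^3 mod 23 = (12 * 9) mod 23 = 16
  9^4 mod 23 = (16 * 9) mod 23 = 6
  9^5 mod 23 = (6 * 9) mod 23 = 8
  9^6 mod 23 = (8 * 9) mod 23 = 3
  9^7 mod 23 = (3 * 9) mod 23 = 4
  9^8 mod 23 = (4 * 9) mod 23 = 13
  9^9 mod 23 = (13 * 9) mod 23 = 2
  9^10 mod 23 = (2 * 9) mod 23 = 18
Step 2: Result = 18.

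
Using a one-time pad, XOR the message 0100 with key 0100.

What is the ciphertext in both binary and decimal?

Step 1: Write out the XOR operation bit by bit:
  Message: 0100
  Key:     0100
  XOR:     0000
Step 2: Convert to decimal: 0000 = 0.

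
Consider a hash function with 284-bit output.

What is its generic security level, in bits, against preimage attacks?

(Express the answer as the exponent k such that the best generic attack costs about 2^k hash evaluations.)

Step 1: The hash has a 284-bit output.
Step 2: Preimage resistance means: given a digest h(x), it should be infeasible to find any input that hashes to it.
With a 284-bit output there are 2^284 possible digests, so a generic brute-force preimage search costs about 2^284 evaluations.
Step 3: Security level = 284 bits.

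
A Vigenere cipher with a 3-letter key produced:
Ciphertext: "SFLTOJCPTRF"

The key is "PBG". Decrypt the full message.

Step 1: Key 'PBG' has length 3. Extended key: PBGPBGPBGPB
Step 2: Decrypt each position:
  S(18) - P(15) = 3 = D
  F(5) - B(1) = 4 = E
  L(11) - G(6) = 5 = F
  T(19) - P(15) = 4 = E
  O(14) - B(1) = 13 = N
  J(9) - G(6) = 3 = D
  C(2) - P(15) = 13 = N
  P(15) - B(1) = 14 = O
  T(19) - G(6) = 13 = N
  R(17) - P(15) = 2 = C
  F(5) - B(1) = 4 = E
Plaintext: DEFENDNONCE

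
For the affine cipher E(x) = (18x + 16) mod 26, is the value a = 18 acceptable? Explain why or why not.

Step 1: Compute gcd(18, 26).
Step 2: gcd(18, 26) = 2.
Since gcd = 2 != 1, 18 shares a common factor with 26, so it cannot be used.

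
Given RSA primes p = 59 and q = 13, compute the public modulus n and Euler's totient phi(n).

Step 1: n = p * q = 59 * 13 = 767.
Step 2: phi(n) = (p-1)(q-1) = 58 * 12 = 696.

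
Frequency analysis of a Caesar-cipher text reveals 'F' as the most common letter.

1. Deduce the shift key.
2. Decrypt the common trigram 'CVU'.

Step 1: In English, 'E' is the most frequent letter (12.7%).
Step 2: The most frequent ciphertext letter is 'F' (position 5).
Step 3: Shift = (5 - 4) mod 26 = 1.
Step 4: Decrypt 'CVU' by shifting back 1:
  C -> B
  V -> U
  U -> T
Step 5: 'CVU' decrypts to 'BUT'.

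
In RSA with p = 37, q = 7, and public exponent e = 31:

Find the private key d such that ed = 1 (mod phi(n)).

Step 1: n = 37 * 7 = 259.
Step 2: phi(n) = 36 * 6 = 216.
Step 3: Find d such that 31 * d = 1 (mod 216).
Step 4: d = 31^(-1) mod 216 = 7.
Verification: 31 * 7 = 217 = 1 * 216 + 1.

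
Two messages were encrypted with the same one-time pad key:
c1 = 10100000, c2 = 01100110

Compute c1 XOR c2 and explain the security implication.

Step 1: c1 XOR c2 = (m1 XOR k) XOR (m2 XOR k).
Step 2: By XOR associativity/commutativity: = m1 XOR m2 XOR k XOR k = m1 XOR m2.
Step 3: 10100000 XOR 01100110 = 11000110 = 198.
Step 4: The key cancels out! An attacker learns m1 XOR m2 = 198, revealing the relationship between plaintexts.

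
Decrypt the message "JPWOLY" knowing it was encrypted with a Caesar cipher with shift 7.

Step 1: Reverse the shift by subtracting 7 from each letter position.
  J (position 9) -> position (9-7) mod 26 = 2 -> C
  P (position 15) -> position (15-7) mod 26 = 8 -> I
  W (position 22) -> position (22-7) mod 26 = 15 -> P
  O (position 14) -> position (14-7) mod 26 = 7 -> H
  L (position 11) -> position (11-7) mod 26 = 4 -> E
  Y (position 24) -> position (24-7) mod 26 = 17 -> R
Decrypted message: CIPHER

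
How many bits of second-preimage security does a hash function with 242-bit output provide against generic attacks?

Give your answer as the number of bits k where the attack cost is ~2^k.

Step 1: The hash has a 242-bit output.
Step 2: Second-preimage resistance means: given a specific input x, it should be infeasible to find a different y with h(y) = h(x).
With a 242-bit output, a generic search for a second preimage costs about 2^242 evaluations (each trial matches the fixed target with probability 2^-242).
Step 3: Security level = 242 bits.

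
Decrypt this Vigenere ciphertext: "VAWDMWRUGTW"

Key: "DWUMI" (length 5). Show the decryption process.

Step 1: Key 'DWUMI' has length 5. Extended key: DWUMIDWUMID
Step 2: Decrypt each position:
  V(21) - D(3) = 18 = S
  A(0) - W(22) = 4 = E
  W(22) - U(20) = 2 = C
  D(3) - M(12) = 17 = R
  M(12) - I(8) = 4 = E
  W(22) - D(3) = 19 = T
  R(17) - W(22) = 21 = V
  U(20) - U(20) = 0 = A
  G(6) - M(12) = 20 = U
  T(19) - I(8) = 11 = L
  W(22) - D(3) = 19 = T
Plaintext: SECRETVAULT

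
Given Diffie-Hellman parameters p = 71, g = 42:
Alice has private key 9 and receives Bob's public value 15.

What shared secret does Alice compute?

Step 1: s = B^a mod p = 15^9 mod 71.
  15^1 mod 71 = 15
  15^2 mod 71 = (15 * 15) mod 71 = 12
  15^3 mod 71 = (12 * 15) mod 71 = 38
  15^4 mod 71 = (38 * 15) mod 71 = 2
  15^5 mod 71 = (2 * 15) mod 71 = 30
  15^6 mod 71 = (30 * 15) mod 71 = 24
  15^7 mod 71 = (24 * 15) mod 71 = 5
  15^8 mod 71 = (5 * 15) mod 71 = 4
  15^9 mod 71 = (4 * 15) mod 71 = 60
Result: shared secret = 60.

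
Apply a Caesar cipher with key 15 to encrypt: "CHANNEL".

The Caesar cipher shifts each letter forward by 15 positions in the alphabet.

Step 1: For each letter, shift forward by 15 positions (mod 26).
  C (position 2) -> position (2+15) mod 26 = 17 -> R
  H (position 7) -> position (7+15) mod 26 = 22 -> W
  A (position 0) -> position (0+15) mod 26 = 15 -> P
  N (position 13) -> position (13+15) mod 26 = 2 -> C
  N (position 13) -> position (13+15) mod 26 = 2 -> C
  E (position 4) -> position (4+15) mod 26 = 19 -> T
  L (position 11) -> position (11+15) mod 26 = 0 -> A
Result: RWPCCTA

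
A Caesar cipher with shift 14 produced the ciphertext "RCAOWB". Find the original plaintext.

Step 1: Reverse the shift by subtracting 14 from each letter position.
  R (position 17) -> position (17-14) mod 26 = 3 -> D
  C (position 2) -> position (2-14) mod 26 = 14 -> O
  A (position 0) -> position (0-14) mod 26 = 12 -> M
  O (position 14) -> position (14-14) mod 26 = 0 -> A
  W (position 22) -> position (22-14) mod 26 = 8 -> I
  B (position 1) -> position (1-14) mod 26 = 13 -> N
Decrypted message: DOMAIN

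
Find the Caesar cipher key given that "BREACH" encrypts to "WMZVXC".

Step 1: Compare first letters: B (position 1) -> W (position 22).
Step 2: Shift = (22 - 1) mod 26 = 21.
The shift value is 21.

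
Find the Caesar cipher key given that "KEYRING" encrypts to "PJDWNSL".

Step 1: Compare first letters: K (position 10) -> P (position 15).
Step 2: Shift = (15 - 10) mod 26 = 5.
The shift value is 5.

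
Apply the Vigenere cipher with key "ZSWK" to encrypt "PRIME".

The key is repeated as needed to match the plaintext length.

Step 1: Repeat key to match plaintext length:
  Plaintext: PRIME
  Key:       ZSWKZ
Step 2: Encrypt each letter:
  P(15) + Z(25) = (15+25) mod 26 = 14 = O
  R(17) + S(18) = (17+18) mod 26 = 9 = J
  I(8) + W(22) = (8+22) mod 26 = 4 = E
  M(12) + K(10) = (12+10) mod 26 = 22 = W
  E(4) + Z(25) = (4+25) mod 26 = 3 = D
Ciphertext: OJEWD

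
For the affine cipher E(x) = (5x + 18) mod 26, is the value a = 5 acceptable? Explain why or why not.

Step 1: Compute gcd(5, 26).
Step 2: gcd(5, 26) = 1.
Since gcd = 1, 5 is coprime with 26, so it is a valid key.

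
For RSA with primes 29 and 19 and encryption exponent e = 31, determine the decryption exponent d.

Step 1: n = 29 * 19 = 551.
Step 2: phi(n) = 28 * 18 = 504.
Step 3: Find d such that 31 * d = 1 (mod 504).
Step 4: d = 31^(-1) mod 504 = 439.
Verification: 31 * 439 = 13609 = 27 * 504 + 1.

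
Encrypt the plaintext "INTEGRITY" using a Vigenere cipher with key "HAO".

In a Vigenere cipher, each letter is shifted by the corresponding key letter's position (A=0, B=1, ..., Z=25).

Step 1: Repeat key to match plaintext length:
  Plaintext: INTEGRITY
  Key:       HAOHAOHAO
Step 2: Encrypt each letter:
  I(8) + H(7) = (8+7) mod 26 = 15 = P
  N(13) + A(0) = (13+0) mod 26 = 13 = N
  T(19) + O(14) = (19+14) mod 26 = 7 = H
  E(4) + H(7) = (4+7) mod 26 = 11 = L
  G(6) + A(0) = (6+0) mod 26 = 6 = G
  R(17) + O(14) = (17+14) mod 26 = 5 = F
  I(8) + H(7) = (8+7) mod 26 = 15 = P
  T(19) + A(0) = (19+0) mod 26 = 19 = T
  Y(24) + O(14) = (24+14) mod 26 = 12 = M
Ciphertext: PNHLGFPTM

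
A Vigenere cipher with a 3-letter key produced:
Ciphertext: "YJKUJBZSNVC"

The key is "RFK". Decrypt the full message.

Step 1: Key 'RFK' has length 3. Extended key: RFKRFKRFKRF
Step 2: Decrypt each position:
  Y(24) - R(17) = 7 = H
  J(9) - F(5) = 4 = E
  K(10) - K(10) = 0 = A
  U(20) - R(17) = 3 = D
  J(9) - F(5) = 4 = E
  B(1) - K(10) = 17 = R
  Z(25) - R(17) = 8 = I
  S(18) - F(5) = 13 = N
  N(13) - K(10) = 3 = D
  V(21) - R(17) = 4 = E
  C(2) - F(5) = 23 = X
Plaintext: HEADERINDEX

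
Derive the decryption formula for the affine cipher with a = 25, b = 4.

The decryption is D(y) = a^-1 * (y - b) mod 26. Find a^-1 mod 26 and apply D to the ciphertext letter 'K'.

Step 1: Find a^-1, the modular inverse of 25 mod 26.
Step 2: We need 25 * a^-1 = 1 (mod 26).
Step 3: 25 * 25 = 625 = 24 * 26 + 1, so a^-1 = 25.
Step 4: D(y) = 25(y - 4) mod 26.
Step 5: Apply to 'K' (y = 10): D(10) = 25 * (10 - 4) mod 26 = 25 * 6 mod 26 = 20 -> 'U'.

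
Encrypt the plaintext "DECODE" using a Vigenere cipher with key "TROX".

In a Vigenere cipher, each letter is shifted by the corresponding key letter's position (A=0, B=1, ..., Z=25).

Step 1: Repeat key to match plaintext length:
  Plaintext: DECODE
  Key:       TROXTR
Step 2: Encrypt each letter:
  D(3) + T(19) = (3+19) mod 26 = 22 = W
  E(4) + R(17) = (4+17) mod 26 = 21 = V
  C(2) + O(14) = (2+14) mod 26 = 16 = Q
  O(14) + X(23) = (14+23) mod 26 = 11 = L
  D(3) + T(19) = (3+19) mod 26 = 22 = W
  E(4) + R(17) = (4+17) mod 26 = 21 = V
Ciphertext: WVQLWV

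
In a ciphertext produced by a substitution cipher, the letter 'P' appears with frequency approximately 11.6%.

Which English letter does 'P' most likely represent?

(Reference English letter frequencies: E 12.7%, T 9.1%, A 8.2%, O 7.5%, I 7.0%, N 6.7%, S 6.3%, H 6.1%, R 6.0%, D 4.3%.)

Step 1: The observed frequency is 11.6%.
Step 2: Compare with English frequencies:
  E: 12.7% (difference: 1.1%) <-- closest
  T: 9.1% (difference: 2.5%)
  A: 8.2% (difference: 3.4%)
  O: 7.5% (difference: 4.1%)
  I: 7.0% (difference: 4.6%)
  N: 6.7% (difference: 4.9%)
  S: 6.3% (difference: 5.3%)
  H: 6.1% (difference: 5.5%)
  R: 6.0% (difference: 5.6%)
  D: 4.3% (difference: 7.3%)
Step 3: 'P' most likely represents 'E' (frequency 12.7%).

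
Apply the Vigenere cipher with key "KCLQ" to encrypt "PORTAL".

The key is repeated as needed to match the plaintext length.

Step 1: Repeat key to match plaintext length:
  Plaintext: PORTAL
  Key:       KCLQKC
Step 2: Encrypt each letter:
  P(15) + K(10) = (15+10) mod 26 = 25 = Z
  O(14) + C(2) = (14+2) mod 26 = 16 = Q
  R(17) + L(11) = (17+11) mod 26 = 2 = C
  T(19) + Q(16) = (19+16) mod 26 = 9 = J
  A(0) + K(10) = (0+10) mod 26 = 10 = K
  L(11) + C(2) = (11+2) mod 26 = 13 = N
Ciphertext: ZQCJKN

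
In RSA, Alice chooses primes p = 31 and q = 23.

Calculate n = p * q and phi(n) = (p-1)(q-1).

Step 1: n = p * q = 31 * 23 = 713.
Step 2: phi(n) = (p-1)(q-1) = 30 * 22 = 660.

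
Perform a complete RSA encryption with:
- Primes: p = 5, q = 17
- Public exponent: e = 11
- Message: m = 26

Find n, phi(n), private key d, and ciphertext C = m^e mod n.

Step 1: n = 5 * 17 = 85.
Step 2: phi(n) = (5-1)(17-1) = 4 * 16 = 64.
Step 3: Find d = 11^(-1) mod 64 = 35.
  Verify: 11 * 35 = 385 = 1 (mod 64).
Step 4: C = 26^11 mod 85 = 66.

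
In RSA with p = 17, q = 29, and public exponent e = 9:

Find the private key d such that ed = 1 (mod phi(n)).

Step 1: n = 17 * 29 = 493.
Step 2: phi(n) = 16 * 28 = 448.
Step 3: Find d such that 9 * d = 1 (mod 448).
Step 4: d = 9^(-1) mod 448 = 249.
Verification: 9 * 249 = 2241 = 5 * 448 + 1.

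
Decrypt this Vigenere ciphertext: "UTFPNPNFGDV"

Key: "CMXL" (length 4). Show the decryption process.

Step 1: Key 'CMXL' has length 4. Extended key: CMXLCMXLCMX
Step 2: Decrypt each position:
  U(20) - C(2) = 18 = S
  T(19) - M(12) = 7 = H
  F(5) - X(23) = 8 = I
  P(15) - L(11) = 4 = E
  N(13) - C(2) = 11 = L
  P(15) - M(12) = 3 = D
  N(13) - X(23) = 16 = Q
  F(5) - L(11) = 20 = U
  G(6) - C(2) = 4 = E
  D(3) - M(12) = 17 = R
  V(21) - X(23) = 24 = Y
Plaintext: SHIELDQUERY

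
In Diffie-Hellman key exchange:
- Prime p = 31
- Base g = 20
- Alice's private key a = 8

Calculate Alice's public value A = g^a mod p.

Step 1: A = g^a mod p = 20^8 mod 31.
  20^1 mod 31 = 20
  20^2 mod 31 = (20 * 20) mod 31 = 28
  20^3 mod 31 = (28 * 20) mod 31 = 2
  20^4 mod 31 = (2 * 20) mod 31 = 9
  20^5 mod 31 = (9 * 20) mod 31 = 25
  20^6 mod 31 = (25 * 20) mod 31 = 4
  20^7 mod 31 = (4 * 20) mod 31 = 18
  20^8 mod 31 = (18 * 20) mod 31 = 19
Result: A = 19.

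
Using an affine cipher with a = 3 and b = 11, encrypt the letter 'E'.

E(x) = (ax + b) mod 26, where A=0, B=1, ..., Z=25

Step 1: Convert 'E' to number: x = 4.
Step 2: E(4) = (3 * 4 + 11) mod 26 = 23 mod 26 = 23.
Step 3: Convert 23 back to letter: X.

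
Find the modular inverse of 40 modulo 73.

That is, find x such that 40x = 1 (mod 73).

Step 1: We need x such that 40 * x = 1 (mod 73).
Step 2: Using the extended Euclidean algorithm or trial:
  40 * 42 = 1680 = 23 * 73 + 1.
Step 3: Since 1680 mod 73 = 1, the inverse is x = 42.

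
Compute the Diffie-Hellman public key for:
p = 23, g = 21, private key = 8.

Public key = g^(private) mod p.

Step 1: A = g^a mod p = 21^8 mod 23.
  21^1 mod 23 = 21
  21^2 mod 23 = (21 * 21) mod 23 = 4
  21^3 mod 23 = (4 * 21) mod 23 = 15
  21^4 mod 23 = (15 * 21) mod 23 = 16
  21^5 mod 23 = (16 * 21) mod 23 = 14
  21^6 mod 23 = (14 * 21) mod 23 = 18
  21^7 mod 23 = (18 * 21) mod 23 = 10
  21^8 mod 23 = (10 * 21) mod 23 = 3
Result: A = 3.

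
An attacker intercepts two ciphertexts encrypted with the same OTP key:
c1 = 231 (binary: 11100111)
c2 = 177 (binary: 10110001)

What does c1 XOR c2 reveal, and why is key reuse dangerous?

Step 1: c1 XOR c2 = (m1 XOR k) XOR (m2 XOR k).
Step 2: By XOR associativity/commutativity: = m1 XOR m2 XOR k XOR k = m1 XOR m2.
Step 3: 11100111 XOR 10110001 = 01010110 = 86.
Step 4: The key cancels out! An attacker learns m1 XOR m2 = 86, revealing the relationship between plaintexts.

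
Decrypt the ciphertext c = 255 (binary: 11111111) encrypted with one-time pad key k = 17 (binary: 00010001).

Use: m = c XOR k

Step 1: XOR ciphertext with key:
  Ciphertext: 11111111
  Key:        00010001
  XOR:        11101110
Step 2: Plaintext = 11101110 = 238 in decimal.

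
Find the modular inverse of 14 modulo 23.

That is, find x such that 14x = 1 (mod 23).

Step 1: We need x such that 14 * x = 1 (mod 23).
Step 2: Using the extended Euclidean algorithm or trial:
  14 * 5 = 70 = 3 * 23 + 1.
Step 3: Since 70 mod 23 = 1, the inverse is x = 5.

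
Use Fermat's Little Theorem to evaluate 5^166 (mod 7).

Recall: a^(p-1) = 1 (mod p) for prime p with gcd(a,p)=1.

Step 1: Since 7 is prime, by Fermat's Little Theorem: 5^6 = 1 (mod 7).
Step 2: Reduce exponent: 166 mod 6 = 4.
Step 3: So 5^166 = 5^4 (mod 7).
Step 4: 5^4 mod 7 = 2.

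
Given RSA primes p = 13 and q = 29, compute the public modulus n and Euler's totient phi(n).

Step 1: n = p * q = 13 * 29 = 377.
Step 2: phi(n) = (p-1)(q-1) = 12 * 28 = 336.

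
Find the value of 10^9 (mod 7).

Step 1: Compute 10^9 mod 7 step by step, reducing modulo 7 at each step.
  10^1 mod 7 = 3
  10^2 mod 7 = (3 * 10) mod 7 = 2
  10^3 mod 7 = (2 * 10) mod 7 = 6
  10^4 mod 7 = (6 * 10) mod 7 = 4
  10^5 mod 7 = (4 * 10) mod 7 = 5
  10^6 mod 7 = (5 * 10) mod 7 = 1
  10^7 mod 7 = (1 * 10) mod 7 = 3
  10^8 mod 7 = (3 * 10) mod 7 = 2
  10^9 mod 7 = (2 * 10) mod 7 = 6
Step 2: Result = 6.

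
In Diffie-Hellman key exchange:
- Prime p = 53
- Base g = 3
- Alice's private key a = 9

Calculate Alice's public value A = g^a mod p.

Step 1: A = g^a mod p = 3^9 mod 53.
  3^1 mod 53 = 3
  3^2 mod 53 = (3 * 3) mod 53 = 9
  3^3 mod 53 = (9 * 3) mod 53 = 27
  3^4 mod 53 = (27 * 3) mod 53 = 28
  3^5 mod 53 = (28 * 3) mod 53 = 31
  3^6 mod 53 = (31 * 3) mod 53 = 40
  3^7 mod 53 = (40 * 3) mod 53 = 14
  3^8 mod 53 = (14 * 3) mod 53 = 42
  3^9 mod 53 = (42 * 3) mod 53 = 20
Result: A = 20.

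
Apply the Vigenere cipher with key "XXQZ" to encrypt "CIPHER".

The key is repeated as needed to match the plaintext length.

Step 1: Repeat key to match plaintext length:
  Plaintext: CIPHER
  Key:       XXQZXX
Step 2: Encrypt each letter:
  C(2) + X(23) = (2+23) mod 26 = 25 = Z
  I(8) + X(23) = (8+23) mod 26 = 5 = F
  P(15) + Q(16) = (15+16) mod 26 = 5 = F
  H(7) + Z(25) = (7+25) mod 26 = 6 = G
  E(4) + X(23) = (4+23) mod 26 = 1 = B
  R(17) + X(23) = (17+23) mod 26 = 14 = O
Ciphertext: ZFFGBO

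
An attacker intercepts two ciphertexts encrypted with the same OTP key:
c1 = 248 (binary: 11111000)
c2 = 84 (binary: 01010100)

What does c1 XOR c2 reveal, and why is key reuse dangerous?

Step 1: c1 XOR c2 = (m1 XOR k) XOR (m2 XOR k).
Step 2: By XOR associativity/commutativity: = m1 XOR m2 XOR k XOR k = m1 XOR m2.
Step 3: 11111000 XOR 01010100 = 10101100 = 172.
Step 4: The key cancels out! An attacker learns m1 XOR m2 = 172, revealing the relationship between plaintexts.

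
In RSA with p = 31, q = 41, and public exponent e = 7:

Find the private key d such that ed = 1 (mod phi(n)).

Step 1: n = 31 * 41 = 1271.
Step 2: phi(n) = 30 * 40 = 1200.
Step 3: Find d such that 7 * d = 1 (mod 1200).
Step 4: d = 7^(-1) mod 1200 = 343.
Verification: 7 * 343 = 2401 = 2 * 1200 + 1.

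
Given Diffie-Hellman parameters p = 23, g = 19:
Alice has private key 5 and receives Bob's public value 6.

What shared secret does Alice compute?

Step 1: s = B^a mod p = 6^5 mod 23.
  6^1 mod 23 = 6
  6^2 mod 23 = (6 * 6) mod 23 = 13
  6^3 mod 23 = (13 * 6) mod 23 = 9
  6^4 mod 23 = (9 * 6) mod 23 = 8
  6^5 mod 23 = (8 * 6) mod 23 = 2
Result: shared secret = 2.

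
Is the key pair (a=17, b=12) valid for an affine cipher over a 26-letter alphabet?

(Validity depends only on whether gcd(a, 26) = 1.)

Step 1: Compute gcd(17, 26).
Step 2: gcd(17, 26) = 1.
Since gcd = 1, 17 is coprime with 26, so it is a valid key.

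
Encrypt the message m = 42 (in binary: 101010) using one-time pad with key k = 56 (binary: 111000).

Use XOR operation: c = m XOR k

Step 1: Write out the XOR operation bit by bit:
  Message: 101010
  Key:     111000
  XOR:     010010
Step 2: Convert to decimal: 010010 = 18.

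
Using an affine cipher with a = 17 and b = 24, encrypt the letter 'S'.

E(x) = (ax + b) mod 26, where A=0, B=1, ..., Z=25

Step 1: Convert 'S' to number: x = 18.
Step 2: E(18) = (17 * 18 + 24) mod 26 = 330 mod 26 = 18.
Step 3: Convert 18 back to letter: S.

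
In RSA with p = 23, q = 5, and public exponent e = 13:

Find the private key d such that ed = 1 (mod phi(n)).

Step 1: n = 23 * 5 = 115.
Step 2: phi(n) = 22 * 4 = 88.
Step 3: Find d such that 13 * d = 1 (mod 88).
Step 4: d = 13^(-1) mod 88 = 61.
Verification: 13 * 61 = 793 = 9 * 88 + 1.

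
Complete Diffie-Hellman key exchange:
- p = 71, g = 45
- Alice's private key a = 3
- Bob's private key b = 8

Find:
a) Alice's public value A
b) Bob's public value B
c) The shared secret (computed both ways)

Step 1: A = g^a mod p = 45^3 mod 71 = 32.
Step 2: B = g^b mod p = 45^8 mod 71 = 45.
Step 3: Alice computes s = B^a mod p = 45^3 mod 71 = 32.
Step 4: Bob computes s = A^b mod p = 32^8 mod 71 = 32.
Both sides agree: shared secret = 32.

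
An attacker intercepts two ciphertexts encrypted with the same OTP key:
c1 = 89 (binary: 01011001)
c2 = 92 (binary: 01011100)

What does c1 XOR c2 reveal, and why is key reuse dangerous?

Step 1: c1 XOR c2 = (m1 XOR k) XOR (m2 XOR k).
Step 2: By XOR associativity/commutativity: = m1 XOR m2 XOR k XOR k = m1 XOR m2.
Step 3: 01011001 XOR 01011100 = 00000101 = 5.
Step 4: The key cancels out! An attacker learns m1 XOR m2 = 5, revealing the relationship between plaintexts.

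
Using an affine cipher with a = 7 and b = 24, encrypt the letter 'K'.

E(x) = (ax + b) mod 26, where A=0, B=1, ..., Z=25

Step 1: Convert 'K' to number: x = 10.
Step 2: E(10) = (7 * 10 + 24) mod 26 = 94 mod 26 = 16.
Step 3: Convert 16 back to letter: Q.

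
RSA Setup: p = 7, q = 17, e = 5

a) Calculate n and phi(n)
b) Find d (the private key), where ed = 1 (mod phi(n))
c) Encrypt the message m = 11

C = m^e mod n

Step 1: n = 7 * 17 = 119.
Step 2: phi(n) = (7-1)(17-1) = 6 * 16 = 96.
Step 3: Find d = 5^(-1) mod 96 = 77.
  Verify: 5 * 77 = 385 = 1 (mod 96).
Step 4: C = 11^5 mod 119 = 44.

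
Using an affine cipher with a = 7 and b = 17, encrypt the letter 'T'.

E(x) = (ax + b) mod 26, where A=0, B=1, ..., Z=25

Step 1: Convert 'T' to number: x = 19.
Step 2: E(19) = (7 * 19 + 17) mod 26 = 150 mod 26 = 20.
Step 3: Convert 20 back to letter: U.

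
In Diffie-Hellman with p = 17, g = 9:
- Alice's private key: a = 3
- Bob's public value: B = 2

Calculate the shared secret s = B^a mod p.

Step 1: s = B^a mod p = 2^3 mod 17.
  2^1 mod 17 = 2
  2^2 mod 17 = (2 * 2) mod 17 = 4
  2^3 mod 17 = (4 * 2) mod 17 = 8
Result: shared secret = 8.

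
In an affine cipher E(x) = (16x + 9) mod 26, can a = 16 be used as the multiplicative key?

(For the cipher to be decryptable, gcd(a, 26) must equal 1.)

Step 1: Compute gcd(16, 26).
Step 2: gcd(16, 26) = 2.
Since gcd = 2 != 1, 16 shares a common factor with 26, so it cannot be used.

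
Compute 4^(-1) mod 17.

Step 1: We need x such that 4 * x = 1 (mod 17).
Step 2: Using the extended Euclidean algorithm or trial:
  4 * 13 = 52 = 3 * 17 + 1.
Step 3: Since 52 mod 17 = 1, the inverse is x = 13.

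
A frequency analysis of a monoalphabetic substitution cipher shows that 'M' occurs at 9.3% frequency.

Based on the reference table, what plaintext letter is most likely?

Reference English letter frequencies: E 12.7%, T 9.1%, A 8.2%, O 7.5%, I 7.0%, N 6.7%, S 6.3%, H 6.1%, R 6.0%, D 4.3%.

Step 1: The observed frequency is 9.3%.
Step 2: Compare with English frequencies:
  E: 12.7% (difference: 3.4%)
  T: 9.1% (difference: 0.2%) <-- closest
  A: 8.2% (difference: 1.1%)
  O: 7.5% (difference: 1.8%)
  I: 7.0% (difference: 2.3%)
  N: 6.7% (difference: 2.6%)
  S: 6.3% (difference: 3.0%)
  H: 6.1% (difference: 3.2%)
  R: 6.0% (difference: 3.3%)
  D: 4.3% (difference: 5.0%)
Step 3: 'M' most likely represents 'T' (frequency 9.1%).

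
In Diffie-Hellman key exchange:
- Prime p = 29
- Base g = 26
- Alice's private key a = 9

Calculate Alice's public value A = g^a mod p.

Step 1: A = g^a mod p = 26^9 mod 29.
  26^1 mod 29 = 26
  26^2 mod 29 = (26 * 26) mod 29 = 9
  26^3 mod 29 = (9 * 26) mod 29 = 2
  26^4 mod 29 = (2 * 26) mod 29 = 23
  26^5 mod 29 = (23 * 26) mod 29 = 18
  26^6 mod 29 = (18 * 26) mod 29 = 4
  26^7 mod 29 = (4 * 26) mod 29 = 17
  26^8 mod 29 = (17 * 26) mod 29 = 7
  26^9 mod 29 = (7 * 26) mod 29 = 8
Result: A = 8.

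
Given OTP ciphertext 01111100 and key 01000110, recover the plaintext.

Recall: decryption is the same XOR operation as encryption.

Step 1: XOR ciphertext with key:
  Ciphertext: 01111100
  Key:        01000110
  XOR:        00111010
Step 2: Plaintext = 00111010 = 58 in decimal.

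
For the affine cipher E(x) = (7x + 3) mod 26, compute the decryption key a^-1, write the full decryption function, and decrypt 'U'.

Step 1: Find a^-1, the modular inverse of 7 mod 26.
Step 2: We need 7 * a^-1 = 1 (mod 26).
Step 3: 7 * 15 = 105 = 4 * 26 + 1, so a^-1 = 15.
Step 4: D(y) = 15(y - 3) mod 26.
Step 5: Apply to 'U' (y = 20): D(20) = 15 * (20 - 3) mod 26 = 15 * 17 mod 26 = 21 -> 'V'.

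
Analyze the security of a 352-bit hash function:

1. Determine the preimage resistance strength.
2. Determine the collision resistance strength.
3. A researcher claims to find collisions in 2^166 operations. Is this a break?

Step 1: Preimage resistance requires brute-force of 2^352 operations.
Step 2: Collision resistance (birthday bound) = 2^(352/2) = 2^176.
Step 3: The claimed attack costs 2^166 operations.
Step 4: Since 2^166 < 2^176, the claimed attack beats the generic birthday bound, so collision resistance is broken.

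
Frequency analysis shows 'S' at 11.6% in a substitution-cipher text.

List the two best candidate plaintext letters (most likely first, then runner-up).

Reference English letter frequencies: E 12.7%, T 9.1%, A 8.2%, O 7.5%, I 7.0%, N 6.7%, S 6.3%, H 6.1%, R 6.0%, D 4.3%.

Step 1: Observed frequency of 'S' is 11.6%.
Step 2: Compute distances to each reference frequency and sort:
  E (12.7%): difference = 1.1% <-- BEST
  T (9.1%): difference = 2.5% <-- RUNNER-UP
  A (8.2%): difference = 3.4%
  O (7.5%): difference = 4.1%
  I (7.0%): difference = 4.6%
Step 3: Most likely is 'E' (12.7%, diff 1.1%); second most likely is 'T' (9.1%, diff 2.5%).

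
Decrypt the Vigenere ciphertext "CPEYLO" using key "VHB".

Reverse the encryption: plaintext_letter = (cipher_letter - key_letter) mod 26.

Step 1: Extend key: VHBVHB
Step 2: Decrypt each letter (c - k) mod 26:
  C(2) - V(21) = (2-21) mod 26 = 7 = H
  P(15) - H(7) = (15-7) mod 26 = 8 = I
  E(4) - B(1) = (4-1) mod 26 = 3 = D
  Y(24) - V(21) = (24-21) mod 26 = 3 = D
  L(11) - H(7) = (11-7) mod 26 = 4 = E
  O(14) - B(1) = (14-1) mod 26 = 13 = N
Plaintext: HIDDEN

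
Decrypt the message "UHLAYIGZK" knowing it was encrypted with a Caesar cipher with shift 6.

Step 1: Reverse the shift by subtracting 6 from each letter position.
  U (position 20) -> position (20-6) mod 26 = 14 -> O
  H (position 7) -> position (7-6) mod 26 = 1 -> B
  L (position 11) -> position (11-6) mod 26 = 5 -> F
  A (position 0) -> position (0-6) mod 26 = 20 -> U
  Y (position 24) -> position (24-6) mod 26 = 18 -> S
  I (position 8) -> position (8-6) mod 26 = 2 -> C
  G (position 6) -> position (6-6) mod 26 = 0 -> A
  Z (position 25) -> position (25-6) mod 26 = 19 -> T
  K (position 10) -> position (10-6) mod 26 = 4 -> E
Decrypted message: OBFUSCATE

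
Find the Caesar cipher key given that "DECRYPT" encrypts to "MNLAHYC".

Step 1: Compare first letters: D (position 3) -> M (position 12).
Step 2: Shift = (12 - 3) mod 26 = 9.
The shift value is 9.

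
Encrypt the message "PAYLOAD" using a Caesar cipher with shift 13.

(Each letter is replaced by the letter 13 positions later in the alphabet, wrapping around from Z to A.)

Step 1: For each letter, shift forward by 13 positions (mod 26).
  P (position 15) -> position (15+13) mod 26 = 2 -> C
  A (position 0) -> position (0+13) mod 26 = 13 -> N
  Y (position 24) -> position (24+13) mod 26 = 11 -> L
  L (position 11) -> position (11+13) mod 26 = 24 -> Y
  O (position 14) -> position (14+13) mod 26 = 1 -> B
  A (position 0) -> position (0+13) mod 26 = 13 -> N
  D (position 3) -> position (3+13) mod 26 = 16 -> Q
Result: CNLYBNQ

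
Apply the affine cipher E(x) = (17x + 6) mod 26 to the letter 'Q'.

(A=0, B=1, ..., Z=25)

Step 1: Convert 'Q' to number: x = 16.
Step 2: E(16) = (17 * 16 + 6) mod 26 = 278 mod 26 = 18.
Step 3: Convert 18 back to letter: S.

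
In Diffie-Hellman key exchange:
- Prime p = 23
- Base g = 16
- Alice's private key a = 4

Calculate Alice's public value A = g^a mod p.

Step 1: A = g^a mod p = 16^4 mod 23.
  16^1 mod 23 = 16
  16^2 mod 23 = (16 * 16) mod 23 = 3
  16^3 mod 23 = (3 * 16) mod 23 = 2
  16^4 mod 23 = (2 * 16) mod 23 = 9
Result: A = 9.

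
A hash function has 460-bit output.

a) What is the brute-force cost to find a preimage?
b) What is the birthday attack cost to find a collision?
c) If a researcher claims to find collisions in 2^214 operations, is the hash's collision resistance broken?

Step 1: Preimage resistance requires brute-force of 2^460 operations.
Step 2: Collision resistance (birthday bound) = 2^(460/2) = 2^230.
Step 3: The claimed attack costs 2^214 operations.
Step 4: Since 2^214 < 2^230, the claimed attack beats the generic birthday bound, so collision resistance is broken.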